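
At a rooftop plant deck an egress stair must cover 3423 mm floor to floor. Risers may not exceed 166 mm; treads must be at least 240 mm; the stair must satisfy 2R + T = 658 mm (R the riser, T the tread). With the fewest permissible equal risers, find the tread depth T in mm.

3423 / 166 = 20.62, so 21 risers are needed.
R = 3423 ÷ 21 = 163 mm.
T = 658 − 2·163 = 332 mm, which satisfies the 240 mm minimum.

332 mm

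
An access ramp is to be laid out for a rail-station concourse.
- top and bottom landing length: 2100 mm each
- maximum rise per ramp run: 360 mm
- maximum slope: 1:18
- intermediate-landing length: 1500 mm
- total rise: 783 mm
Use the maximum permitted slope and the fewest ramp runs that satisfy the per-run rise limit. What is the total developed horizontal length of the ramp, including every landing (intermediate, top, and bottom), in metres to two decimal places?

783 / 360 = 2.17, so 3 ramp runs are needed. That means 2 intermediate landings.
Horizontal run for 783 mm of rise at 1:18 is 783 × 18 = 14094 mm.
2 intermediate landings contribute 2 × 1500 = 3000 mm.
Top and bottom landings: 2 × 2100 = 4200 mm.
Total = 14094 + 3000 + 4200 = 21294 mm.
= 21.29 m.

21.29 m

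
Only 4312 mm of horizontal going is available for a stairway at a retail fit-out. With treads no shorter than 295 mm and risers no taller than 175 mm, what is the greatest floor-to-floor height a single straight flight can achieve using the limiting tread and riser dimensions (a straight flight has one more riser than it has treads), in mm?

4312 / 295 = 14.62, so 14 treads fit.
Risers = treads + 1 = 15.
Maximum height = 15 × 175 = 2625 mm.

2625 mm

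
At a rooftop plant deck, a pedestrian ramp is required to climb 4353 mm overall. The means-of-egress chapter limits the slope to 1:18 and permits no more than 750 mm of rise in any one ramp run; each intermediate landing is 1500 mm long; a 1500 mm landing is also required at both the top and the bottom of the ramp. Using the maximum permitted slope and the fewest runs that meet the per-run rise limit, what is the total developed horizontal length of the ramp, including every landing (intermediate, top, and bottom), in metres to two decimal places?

4353 / 750 = 5.80, so 6 ramp runs are needed. That means 5 intermediate landings.
Ramp run (horizontal) at 1:18: 4353 × 18 = 78354 mm.
Intermediate landings: 5 × 1500 = 7500 mm.
Top and bottom landings: 2 × 1500 = 3000 mm.
Total = 78354 + 7500 + 3000 = 88854 mm.
= 88.85 m.

88.85 m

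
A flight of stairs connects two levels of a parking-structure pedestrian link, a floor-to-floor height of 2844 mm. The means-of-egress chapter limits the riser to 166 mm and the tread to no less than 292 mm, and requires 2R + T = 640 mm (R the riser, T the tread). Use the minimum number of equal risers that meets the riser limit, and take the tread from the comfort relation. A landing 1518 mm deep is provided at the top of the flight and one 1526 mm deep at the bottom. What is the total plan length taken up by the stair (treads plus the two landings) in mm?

2844 / 166 = 17.13, so 18 risers are needed.
Riser R = 2844 / 18 = 158 mm, within the 166 mm limit.
Tread T = 640 − 2 × 158 = 324 mm (≥ 292 mm).
Treads = 18 − 1 = 17; going = 17 × 324 = 5508 mm.
Add landings: 5508 + 1518 + 1526 = 8552 mm.

8552 mm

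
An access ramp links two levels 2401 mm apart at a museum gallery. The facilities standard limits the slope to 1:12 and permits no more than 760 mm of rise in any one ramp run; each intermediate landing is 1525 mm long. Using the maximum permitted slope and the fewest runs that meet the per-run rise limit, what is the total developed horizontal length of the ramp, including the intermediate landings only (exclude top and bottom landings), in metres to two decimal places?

At most 760 each: 2401/760 = 3.16, giving 4 ramp runs. That means 3 intermediate landings.
Horizontal run for 2401 mm of rise at 1:12 is 2401 × 12 = 28812 mm.
Intermediate landings: 3 × 1525 = 4575 mm.
Total developed length = 28812 + 4575 = 33387 mm.
= 33.39 m.

33.39 m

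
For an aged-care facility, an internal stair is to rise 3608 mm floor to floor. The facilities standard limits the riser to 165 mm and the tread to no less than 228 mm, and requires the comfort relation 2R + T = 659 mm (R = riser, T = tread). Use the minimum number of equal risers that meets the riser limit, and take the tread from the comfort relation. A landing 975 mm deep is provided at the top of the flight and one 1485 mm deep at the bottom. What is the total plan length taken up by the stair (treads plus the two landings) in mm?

9411 mm

At most 165 each: 3608/165 = 21.87, giving 22 risers.
R = 3608 ÷ 22 = 164 mm.
From 2R + T = 659: T = 659 − 328 = 331 mm.
Going = (22 − 1) × 331 = 6951 mm.
Add landings: 6951 + 975 + 1485 = 9411 mm.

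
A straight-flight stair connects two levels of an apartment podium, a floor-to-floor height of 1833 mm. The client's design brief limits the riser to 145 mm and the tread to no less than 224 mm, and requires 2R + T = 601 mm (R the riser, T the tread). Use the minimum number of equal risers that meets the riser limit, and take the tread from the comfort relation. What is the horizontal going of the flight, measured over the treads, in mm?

1833 / 145 = 12.641 → round up to 13 risers.
Riser R = 1833 / 13 = 141 mm, within the 145 mm limit.
From 2R + T = 601: T = 601 − 282 = 319 mm.
Going = (13 − 1) × 319 = 3828 mm.

3828 mm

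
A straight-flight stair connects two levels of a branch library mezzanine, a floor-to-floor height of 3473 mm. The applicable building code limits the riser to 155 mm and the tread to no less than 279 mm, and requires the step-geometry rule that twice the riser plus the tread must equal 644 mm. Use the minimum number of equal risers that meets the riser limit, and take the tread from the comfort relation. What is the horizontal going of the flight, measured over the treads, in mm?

At most 155 each: 3473/155 = 22.41, giving 23 risers.
Riser R = 3473 / 23 = 151 mm, within the 155 mm limit.
Tread T = 644 − 2 × 151 = 342 mm (≥ 279 mm).
23 risers give 22 treads; going = 22 × 342 = 7524 mm.

7524 mm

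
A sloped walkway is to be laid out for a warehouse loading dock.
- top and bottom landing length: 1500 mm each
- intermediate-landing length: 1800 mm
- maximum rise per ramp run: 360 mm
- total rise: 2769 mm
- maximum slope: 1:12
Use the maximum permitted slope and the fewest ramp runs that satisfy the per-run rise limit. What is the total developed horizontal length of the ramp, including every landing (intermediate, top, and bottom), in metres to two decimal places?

48.83 m

At most 360 each: 2769/360 = 7.69, giving 8 ramp runs. That means 7 intermediate landings.
Ramp run (horizontal) at 1:12: 2769 × 12 = 33228 mm.
Intermediate landings: 7 × 1800 = 12600 mm.
Top and bottom landings: 2 × 1500 = 3000 mm.
Total = 33228 + 12600 + 3000 = 48828 mm.
= 48.83 m.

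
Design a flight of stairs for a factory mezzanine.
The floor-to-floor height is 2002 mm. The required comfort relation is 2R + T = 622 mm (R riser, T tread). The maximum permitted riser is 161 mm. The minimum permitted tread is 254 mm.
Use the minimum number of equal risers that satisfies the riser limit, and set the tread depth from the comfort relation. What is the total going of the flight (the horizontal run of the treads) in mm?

3768 mm

2002 / 161 = 12.43, so 13 risers are needed.
Riser R = 2002 / 13 = 154 mm, within the 161 mm limit.
From 2R + T = 622: T = 622 − 308 = 314 mm.
13 risers give 12 treads; going = 12 × 314 = 3768 mm.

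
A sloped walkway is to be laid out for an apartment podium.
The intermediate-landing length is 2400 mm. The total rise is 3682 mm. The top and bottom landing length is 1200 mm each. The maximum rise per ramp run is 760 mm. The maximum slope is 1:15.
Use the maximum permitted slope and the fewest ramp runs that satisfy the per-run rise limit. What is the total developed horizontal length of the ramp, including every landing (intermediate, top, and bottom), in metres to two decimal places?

⌈3682/760⌉ = 5 ramp runs. That means 4 intermediate landings.
Horizontal run for 3682 mm of rise at 1:15 is 3682 × 15 = 55230 mm.
Intermediate landings: 4 × 2400 = 9600 mm.
Top and bottom landings: 2 × 1200 = 2400 mm.
Total = 55230 + 9600 + 2400 = 67230 mm.
= 67.23 m.

67.23 m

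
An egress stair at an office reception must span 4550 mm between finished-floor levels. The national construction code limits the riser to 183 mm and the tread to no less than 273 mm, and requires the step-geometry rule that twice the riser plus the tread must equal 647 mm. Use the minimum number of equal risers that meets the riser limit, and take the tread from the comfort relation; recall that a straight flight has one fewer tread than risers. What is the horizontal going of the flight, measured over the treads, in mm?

6792 mm

⌈4550/183⌉ = 25 risers.
R = 4550 ÷ 25 = 182 mm.
Tread T = 647 − 2 × 182 = 283 mm (≥ 273 mm).
Treads = 25 − 1 = 24; going = 24 × 283 = 6792 mm.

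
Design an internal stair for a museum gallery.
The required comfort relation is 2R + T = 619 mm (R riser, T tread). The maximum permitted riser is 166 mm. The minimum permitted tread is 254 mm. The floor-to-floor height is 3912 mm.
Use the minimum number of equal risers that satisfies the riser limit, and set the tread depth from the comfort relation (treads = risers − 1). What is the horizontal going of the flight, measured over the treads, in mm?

6739 mm

3912 / 166 = 23.566 → round up to 24 risers.
Riser R = 3912 / 24 = 163 mm, within the 166 mm limit.
From 2R + T = 619: T = 619 − 326 = 293 mm.
Going = (24 − 1) × 293 = 6739 mm.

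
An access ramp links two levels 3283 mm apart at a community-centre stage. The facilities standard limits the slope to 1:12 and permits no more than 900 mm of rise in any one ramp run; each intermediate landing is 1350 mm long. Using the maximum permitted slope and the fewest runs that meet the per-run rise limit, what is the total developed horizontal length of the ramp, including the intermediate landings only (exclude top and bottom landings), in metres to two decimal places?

43.45 m

3283 / 900 = 3.648 → round up to 4 ramp runs. That means 3 intermediate landings.
Horizontal run for 3283 mm of rise at 1:12 is 3283 × 12 = 39396 mm.
3 intermediate landings contribute 3 × 1350 = 4050 mm.
Developed length = 39396 + 4050 = 43446 mm.
= 43.45 m.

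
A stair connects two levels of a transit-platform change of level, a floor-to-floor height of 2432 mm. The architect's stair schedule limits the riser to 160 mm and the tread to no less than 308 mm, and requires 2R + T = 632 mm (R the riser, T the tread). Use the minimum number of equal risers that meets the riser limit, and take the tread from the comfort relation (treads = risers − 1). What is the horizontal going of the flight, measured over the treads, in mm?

2432 / 160 = 15.200 → round up to 16 risers.
Each riser is 2432/16 = 152 mm (≤ 160 mm).
From 2R + T = 632: T = 632 − 304 = 328 mm.
Treads = 16 − 1 = 15; going = 15 × 328 = 4920 mm.

4920 mm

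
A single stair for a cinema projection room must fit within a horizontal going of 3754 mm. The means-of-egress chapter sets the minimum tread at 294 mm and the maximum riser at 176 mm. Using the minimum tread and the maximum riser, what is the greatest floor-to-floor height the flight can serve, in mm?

2288 mm

Treads that fit: ⌊3754 / 294⌋ = 12.
Risers = treads + 1 = 13.
Maximum height = 13 × 176 = 2288 mm.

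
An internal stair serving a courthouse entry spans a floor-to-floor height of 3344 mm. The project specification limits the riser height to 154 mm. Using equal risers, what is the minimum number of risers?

At most 154 each: 3344/154 = 21.71, giving 22 risers.

22 risers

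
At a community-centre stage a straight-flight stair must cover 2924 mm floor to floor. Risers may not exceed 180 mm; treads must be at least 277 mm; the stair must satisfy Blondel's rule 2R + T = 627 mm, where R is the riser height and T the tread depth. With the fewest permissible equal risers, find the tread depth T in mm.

283 mm

⌈2924/180⌉ = 17 risers.
Riser R = 2924 / 17 = 172 mm, within the 180 mm limit.
From 2R + T = 627: T = 627 − 344 = 283 mm.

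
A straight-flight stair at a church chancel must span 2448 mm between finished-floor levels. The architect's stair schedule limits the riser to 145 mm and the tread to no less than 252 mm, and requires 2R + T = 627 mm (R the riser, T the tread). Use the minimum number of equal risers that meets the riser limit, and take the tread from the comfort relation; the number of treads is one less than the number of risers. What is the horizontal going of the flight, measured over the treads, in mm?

2448 / 145 = 16.88, so 17 risers are needed.
Riser R = 2448 / 17 = 144 mm, within the 145 mm limit.
Tread T = 627 − 2 × 144 = 339 mm (≥ 252 mm).
17 risers give 16 treads; going = 16 × 339 = 5424 mm.

5424 mm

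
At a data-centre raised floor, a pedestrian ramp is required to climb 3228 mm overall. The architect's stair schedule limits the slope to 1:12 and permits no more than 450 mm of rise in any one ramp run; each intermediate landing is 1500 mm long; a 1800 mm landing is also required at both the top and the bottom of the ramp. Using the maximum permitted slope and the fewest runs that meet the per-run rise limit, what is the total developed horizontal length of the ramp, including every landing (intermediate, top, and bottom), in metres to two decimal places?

52.84 m

⌈3228/450⌉ = 8 ramp runs. That means 7 intermediate landings.
Ramp run (horizontal) at 1:12: 3228 × 12 = 38736 mm.
7 intermediate landings contribute 7 × 1500 = 10500 mm.
Top and bottom landings: 2 × 1800 = 3600 mm.
Total = 38736 + 10500 + 3600 = 52836 mm.
= 52.84 m.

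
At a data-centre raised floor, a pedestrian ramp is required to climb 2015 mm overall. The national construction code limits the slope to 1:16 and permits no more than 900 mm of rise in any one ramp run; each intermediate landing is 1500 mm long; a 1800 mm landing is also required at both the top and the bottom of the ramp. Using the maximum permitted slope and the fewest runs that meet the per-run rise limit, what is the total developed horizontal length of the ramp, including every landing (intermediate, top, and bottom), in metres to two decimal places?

⌈2015/900⌉ = 3 ramp runs. That means 2 intermediate landings.
Horizontal run for 2015 mm of rise at 1:16 is 2015 × 16 = 32240 mm.
Intermediate landings: 2 × 1500 = 3000 mm.
Top and bottom landings: 2 × 1800 = 3600 mm.
Total = 32240 + 3000 + 3600 = 38840 mm.
= 38.84 m.

38.84 m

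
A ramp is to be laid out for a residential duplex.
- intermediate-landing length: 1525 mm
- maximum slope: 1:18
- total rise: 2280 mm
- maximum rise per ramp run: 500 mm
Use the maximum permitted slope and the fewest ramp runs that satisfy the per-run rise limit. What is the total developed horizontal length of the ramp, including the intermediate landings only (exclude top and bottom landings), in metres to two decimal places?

47.14 m

At most 500 each: 2280/500 = 4.56, giving 5 ramp runs. That means 4 intermediate landings.
Horizontal run for 2280 mm of rise at 1:18 is 2280 × 18 = 41040 mm.
4 intermediate landings contribute 4 × 1525 = 6100 mm.
Total developed length = 41040 + 6100 = 47140 mm.
= 47.14 m.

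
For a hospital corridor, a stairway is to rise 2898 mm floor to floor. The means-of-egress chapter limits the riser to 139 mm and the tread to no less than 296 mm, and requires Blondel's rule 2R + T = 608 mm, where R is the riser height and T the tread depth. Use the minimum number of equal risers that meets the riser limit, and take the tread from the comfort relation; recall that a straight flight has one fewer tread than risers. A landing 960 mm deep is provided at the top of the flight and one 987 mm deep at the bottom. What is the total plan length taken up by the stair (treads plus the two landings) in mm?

8587 mm

⌈2898/139⌉ = 21 risers.
Riser R = 2898 / 21 = 138 mm, within the 139 mm limit.
From 2R + T = 608: T = 608 − 276 = 332 mm.
21 risers give 20 treads; going = 20 × 332 = 6640 mm.
Add landings: 6640 + 960 + 987 = 8587 mm.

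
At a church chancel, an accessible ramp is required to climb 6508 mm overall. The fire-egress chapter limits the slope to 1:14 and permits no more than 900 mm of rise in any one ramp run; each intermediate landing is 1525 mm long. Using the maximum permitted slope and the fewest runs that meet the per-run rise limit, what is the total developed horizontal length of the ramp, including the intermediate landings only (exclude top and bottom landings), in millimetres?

At most 900 each: 6508/900 = 7.23, giving 8 ramp runs. That means 7 intermediate landings.
Horizontal run for 6508 mm of rise at 1:14 is 6508 × 14 = 91112 mm.
Intermediate landings: 7 × 1525 = 10675 mm.
Total developed length = 91112 + 10675 = 101787 mm.

101787 mm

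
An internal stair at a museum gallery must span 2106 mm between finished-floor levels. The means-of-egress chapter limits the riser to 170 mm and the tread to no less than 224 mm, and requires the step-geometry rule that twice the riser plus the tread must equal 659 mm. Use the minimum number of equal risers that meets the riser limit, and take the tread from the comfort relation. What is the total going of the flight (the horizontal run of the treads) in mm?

2106 / 170 = 12.39, so 13 risers are needed.
Each riser is 2106/13 = 162 mm (≤ 170 mm).
From 2R + T = 659: T = 659 − 324 = 335 mm.
13 risers give 12 treads; going = 12 × 335 = 4020 mm.

4020 mm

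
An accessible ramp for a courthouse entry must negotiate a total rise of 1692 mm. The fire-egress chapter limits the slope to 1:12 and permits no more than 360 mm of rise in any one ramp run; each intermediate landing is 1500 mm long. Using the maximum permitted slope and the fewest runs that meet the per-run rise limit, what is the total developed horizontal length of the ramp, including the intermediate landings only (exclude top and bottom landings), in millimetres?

26304 mm

1692 / 360 = 4.70, so 5 ramp runs are needed. That means 4 intermediate landings.
Ramp run (horizontal) at 1:12: 1692 × 12 = 20304 mm.
Intermediate landings: 4 × 1500 = 6000 mm.
Developed length = 20304 + 6000 = 26304 mm.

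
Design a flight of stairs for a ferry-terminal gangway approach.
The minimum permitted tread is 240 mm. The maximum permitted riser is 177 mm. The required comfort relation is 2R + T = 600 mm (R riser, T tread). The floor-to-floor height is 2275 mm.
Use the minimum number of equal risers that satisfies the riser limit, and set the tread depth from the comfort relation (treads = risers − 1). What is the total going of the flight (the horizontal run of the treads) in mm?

3000 mm

⌈2275/177⌉ = 13 risers.
Riser R = 2275 / 13 = 175 mm, within the 177 mm limit.
From 2R + T = 600: T = 600 − 350 = 250 mm.
Going = (13 − 1) × 250 = 3000 mm.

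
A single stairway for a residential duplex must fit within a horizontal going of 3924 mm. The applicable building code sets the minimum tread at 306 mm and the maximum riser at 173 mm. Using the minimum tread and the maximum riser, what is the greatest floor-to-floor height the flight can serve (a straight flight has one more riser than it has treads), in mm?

2249 mm

3924 / 306 = 12.82, so 12 treads fit.
Risers = treads + 1 = 13.
Maximum height = 13 × 173 = 2249 mm.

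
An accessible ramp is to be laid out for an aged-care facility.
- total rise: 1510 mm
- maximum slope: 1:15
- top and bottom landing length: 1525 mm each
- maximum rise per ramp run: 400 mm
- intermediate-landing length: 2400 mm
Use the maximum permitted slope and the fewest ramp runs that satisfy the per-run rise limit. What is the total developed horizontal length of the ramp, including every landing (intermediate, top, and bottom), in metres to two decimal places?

⌈1510/400⌉ = 4 ramp runs. That means 3 intermediate landings.
Horizontal run for 1510 mm of rise at 1:15 is 1510 × 15 = 22650 mm.
Intermediate landings: 3 × 2400 = 7200 mm.
Top and bottom landings: 2 × 1525 = 3050 mm.
Total = 22650 + 7200 + 3050 = 32900 mm.
= 32.90 m.

32.90 m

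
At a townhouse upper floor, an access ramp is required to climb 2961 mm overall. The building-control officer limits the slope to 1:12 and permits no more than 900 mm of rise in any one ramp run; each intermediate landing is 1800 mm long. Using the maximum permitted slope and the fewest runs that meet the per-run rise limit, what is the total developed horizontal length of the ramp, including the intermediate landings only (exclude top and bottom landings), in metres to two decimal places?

40.93 m

2961 / 900 = 3.290 → round up to 4 ramp runs. That means 3 intermediate landings.
Horizontal run for 2961 mm of rise at 1:12 is 2961 × 12 = 35532 mm.
3 intermediate landings contribute 3 × 1800 = 5400 mm.
Developed length = 35532 + 5400 = 40932 mm.
= 40.93 m.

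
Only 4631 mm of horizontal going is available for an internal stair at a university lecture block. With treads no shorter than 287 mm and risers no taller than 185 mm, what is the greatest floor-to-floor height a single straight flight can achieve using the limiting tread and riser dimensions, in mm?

3145 mm

Treads that fit: ⌊4631 / 287⌋ = 16.
Risers = treads + 1 = 17.
Maximum height = 17 × 185 = 3145 mm.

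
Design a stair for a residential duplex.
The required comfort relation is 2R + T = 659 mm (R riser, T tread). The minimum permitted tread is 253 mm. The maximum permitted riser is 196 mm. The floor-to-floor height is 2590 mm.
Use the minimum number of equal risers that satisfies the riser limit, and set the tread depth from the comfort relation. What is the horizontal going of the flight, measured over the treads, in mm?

3757 mm

At most 196 each: 2590/196 = 13.21, giving 14 risers.
R = 2590 ÷ 14 = 185 mm.
T = 659 − 2·185 = 289 mm, which satisfies the 253 mm minimum.
Treads = 14 − 1 = 13; going = 13 × 289 = 3757 mm.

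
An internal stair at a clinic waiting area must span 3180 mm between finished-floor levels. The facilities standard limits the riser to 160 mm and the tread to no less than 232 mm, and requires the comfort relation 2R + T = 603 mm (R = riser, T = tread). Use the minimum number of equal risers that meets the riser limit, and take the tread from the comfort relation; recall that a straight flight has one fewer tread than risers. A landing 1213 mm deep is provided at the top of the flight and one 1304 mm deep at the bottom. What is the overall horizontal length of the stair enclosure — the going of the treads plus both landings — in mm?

7932 mm

⌈3180/160⌉ = 20 risers.
Each riser is 3180/20 = 159 mm (≤ 160 mm).
Tread T = 603 − 2 × 159 = 285 mm (≥ 232 mm).
Going = (20 − 1) × 285 = 5415 mm.
Add landings: 5415 + 1213 + 1304 = 7932 mm.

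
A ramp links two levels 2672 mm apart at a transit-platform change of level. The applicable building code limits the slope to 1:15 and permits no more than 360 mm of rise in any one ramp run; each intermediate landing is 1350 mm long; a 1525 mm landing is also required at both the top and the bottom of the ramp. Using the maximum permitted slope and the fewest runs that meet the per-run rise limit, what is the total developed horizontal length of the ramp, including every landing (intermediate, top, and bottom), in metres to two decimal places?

At most 360 each: 2672/360 = 7.42, giving 8 ramp runs. That means 7 intermediate landings.
Ramp run (horizontal) at 1:15: 2672 × 15 = 40080 mm.
Intermediate landings: 7 × 1350 = 9450 mm.
Top and bottom landings: 2 × 1525 = 3050 mm.
Total = 40080 + 9450 + 3050 = 52580 mm.
= 52.58 m.

52.58 m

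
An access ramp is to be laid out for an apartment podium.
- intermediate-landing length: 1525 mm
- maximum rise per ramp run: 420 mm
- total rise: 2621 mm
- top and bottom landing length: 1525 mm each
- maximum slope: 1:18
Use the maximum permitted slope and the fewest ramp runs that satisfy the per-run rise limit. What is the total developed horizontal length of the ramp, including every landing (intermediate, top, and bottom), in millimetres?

At most 420 each: 2621/420 = 6.24, giving 7 ramp runs. That means 6 intermediate landings.
Ramp run (horizontal) at 1:18: 2621 × 18 = 47178 mm.
6 intermediate landings contribute 6 × 1525 = 9150 mm.
Top and bottom landings: 2 × 1525 = 3050 mm.
Total = 47178 + 9150 + 3050 = 59378 mm.

59378 mm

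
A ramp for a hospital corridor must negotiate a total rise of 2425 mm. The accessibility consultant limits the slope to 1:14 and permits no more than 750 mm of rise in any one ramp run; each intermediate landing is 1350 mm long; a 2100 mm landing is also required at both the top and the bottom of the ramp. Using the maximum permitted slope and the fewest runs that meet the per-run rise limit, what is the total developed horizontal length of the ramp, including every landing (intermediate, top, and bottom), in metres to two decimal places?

42.20 m

2425 / 750 = 3.23, so 4 ramp runs are needed. That means 3 intermediate landings.
Ramp run (horizontal) at 1:14: 2425 × 14 = 33950 mm.
Intermediate landings: 3 × 1350 = 4050 mm.
Top and bottom landings: 2 × 2100 = 4200 mm.
Total = 33950 + 4050 + 4200 = 42200 mm.
= 42.20 m.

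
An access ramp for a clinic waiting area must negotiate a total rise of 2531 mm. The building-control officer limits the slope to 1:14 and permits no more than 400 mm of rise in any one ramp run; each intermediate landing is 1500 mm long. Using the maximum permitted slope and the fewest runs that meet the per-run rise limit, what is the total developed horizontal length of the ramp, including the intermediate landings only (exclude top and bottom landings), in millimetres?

44434 mm

2531 / 400 = 6.327 → round up to 7 ramp runs. That means 6 intermediate landings.
Horizontal run for 2531 mm of rise at 1:14 is 2531 × 14 = 35434 mm.
6 intermediate landings contribute 6 × 1500 = 9000 mm.
Total developed length = 35434 + 9000 = 44434 mm.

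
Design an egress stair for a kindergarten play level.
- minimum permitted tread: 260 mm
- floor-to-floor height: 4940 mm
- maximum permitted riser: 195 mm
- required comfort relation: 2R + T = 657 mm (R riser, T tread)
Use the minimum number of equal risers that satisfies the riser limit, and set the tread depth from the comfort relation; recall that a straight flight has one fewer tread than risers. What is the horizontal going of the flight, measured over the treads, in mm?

6925 mm

At most 195 each: 4940/195 = 25.33, giving 26 risers.
Riser R = 4940 / 26 = 190 mm, within the 195 mm limit.
T = 657 − 2·190 = 277 mm, which satisfies the 260 mm minimum.
Going = (26 − 1) × 277 = 6925 mm.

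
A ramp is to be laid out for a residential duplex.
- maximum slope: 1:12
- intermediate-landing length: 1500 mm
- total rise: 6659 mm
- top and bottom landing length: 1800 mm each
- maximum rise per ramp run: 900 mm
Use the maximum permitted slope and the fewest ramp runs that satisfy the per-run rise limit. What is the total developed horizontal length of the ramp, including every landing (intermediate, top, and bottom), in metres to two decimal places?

At most 900 each: 6659/900 = 7.40, giving 8 ramp runs. That means 7 intermediate landings.
Ramp run (horizontal) at 1:12: 6659 × 12 = 79908 mm.
Intermediate landings: 7 × 1500 = 10500 mm.
Top and bottom landings: 2 × 1800 = 3600 mm.
Total = 79908 + 10500 + 3600 = 94008 mm.
= 94.01 m.

94.01 m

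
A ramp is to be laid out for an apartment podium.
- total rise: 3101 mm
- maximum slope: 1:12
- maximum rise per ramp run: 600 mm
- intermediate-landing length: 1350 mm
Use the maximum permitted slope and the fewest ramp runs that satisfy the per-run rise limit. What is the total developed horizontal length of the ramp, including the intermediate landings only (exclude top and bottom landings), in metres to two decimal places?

At most 600 each: 3101/600 = 5.17, giving 6 ramp runs. That means 5 intermediate landings.
Horizontal run for 3101 mm of rise at 1:12 is 3101 × 12 = 37212 mm.
Intermediate landings: 5 × 1350 = 6750 mm.
Total developed length = 37212 + 6750 = 43962 mm.
= 43.96 m.

43.96 m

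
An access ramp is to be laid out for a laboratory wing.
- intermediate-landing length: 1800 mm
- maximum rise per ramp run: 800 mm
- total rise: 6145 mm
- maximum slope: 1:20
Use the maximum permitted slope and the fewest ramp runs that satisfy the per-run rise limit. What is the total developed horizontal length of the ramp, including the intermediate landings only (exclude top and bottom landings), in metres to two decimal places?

135.50 m

At most 800 each: 6145/800 = 7.68, giving 8 ramp runs. That means 7 intermediate landings.
Ramp run (horizontal) at 1:20: 6145 × 20 = 122900 mm.
7 intermediate landings contribute 7 × 1800 = 12600 mm.
Total developed length = 122900 + 12600 = 135500 mm.
= 135.50 m.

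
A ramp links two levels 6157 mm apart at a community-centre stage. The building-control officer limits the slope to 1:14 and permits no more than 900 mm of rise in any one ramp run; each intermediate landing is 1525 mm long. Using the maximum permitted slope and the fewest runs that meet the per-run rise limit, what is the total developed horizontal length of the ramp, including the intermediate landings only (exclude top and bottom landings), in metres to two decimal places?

95.35 m

6157 / 900 = 6.84, so 7 ramp runs are needed. That means 6 intermediate landings.
Ramp run (horizontal) at 1:14: 6157 × 14 = 86198 mm.
6 intermediate landings contribute 6 × 1525 = 9150 mm.
Developed length = 86198 + 9150 = 95348 mm.
= 95.35 m.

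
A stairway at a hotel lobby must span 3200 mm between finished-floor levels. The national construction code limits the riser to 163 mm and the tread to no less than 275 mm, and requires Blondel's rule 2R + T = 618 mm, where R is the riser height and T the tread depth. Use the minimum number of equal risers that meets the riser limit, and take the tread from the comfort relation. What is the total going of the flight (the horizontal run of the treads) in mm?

5662 mm

3200 / 163 = 19.63, so 20 risers are needed.
Each riser is 3200/20 = 160 mm (≤ 163 mm).
T = 618 − 2·160 = 298 mm, which satisfies the 275 mm minimum.
Going = (20 − 1) × 298 = 5662 mm.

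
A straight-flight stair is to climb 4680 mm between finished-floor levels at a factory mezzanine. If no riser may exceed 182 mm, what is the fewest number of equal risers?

26 risers

4680 / 182 = 25.714 → round up to 26 risers.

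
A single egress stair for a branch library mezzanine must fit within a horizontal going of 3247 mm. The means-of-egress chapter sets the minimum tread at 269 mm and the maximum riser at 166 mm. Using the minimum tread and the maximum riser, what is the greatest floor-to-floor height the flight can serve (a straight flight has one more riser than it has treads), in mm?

2158 mm

Treads that fit: ⌊3247 / 269⌋ = 12.
Risers = treads + 1 = 13.
Maximum height = 13 × 166 = 2158 mm.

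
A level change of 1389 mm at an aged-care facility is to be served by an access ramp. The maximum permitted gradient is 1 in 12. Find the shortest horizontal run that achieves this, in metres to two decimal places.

16.67 m

Run = rise × 12 = 1389 × 12 = 16668 mm.
16668 mm = 16.67 m.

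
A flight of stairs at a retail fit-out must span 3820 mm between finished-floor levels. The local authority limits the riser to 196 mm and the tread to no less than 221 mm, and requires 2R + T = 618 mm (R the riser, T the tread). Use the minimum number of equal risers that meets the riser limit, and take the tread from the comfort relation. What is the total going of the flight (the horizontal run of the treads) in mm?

3820 / 196 = 19.490 → round up to 20 risers.
Riser R = 3820 / 20 = 191 mm, within the 196 mm limit.
T = 618 − 2·191 = 236 mm, which satisfies the 221 mm minimum.
Treads = 20 − 1 = 19; going = 19 × 236 = 4484 mm.

4484 mm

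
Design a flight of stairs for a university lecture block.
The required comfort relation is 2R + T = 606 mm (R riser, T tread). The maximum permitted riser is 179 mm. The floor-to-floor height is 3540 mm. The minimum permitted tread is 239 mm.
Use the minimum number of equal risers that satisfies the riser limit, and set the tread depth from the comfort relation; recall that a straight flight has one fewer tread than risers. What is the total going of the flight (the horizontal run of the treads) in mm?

3540 / 179 = 19.777 → round up to 20 risers.
R = 3540 ÷ 20 = 177 mm.
T = 606 − 2·177 = 252 mm, which satisfies the 239 mm minimum.
Going = (20 − 1) × 252 = 4788 mm.

4788 mm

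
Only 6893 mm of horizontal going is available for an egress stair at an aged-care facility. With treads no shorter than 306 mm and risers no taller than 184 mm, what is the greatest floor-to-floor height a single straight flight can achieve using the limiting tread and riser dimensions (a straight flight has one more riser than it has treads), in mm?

4232 mm

Treads that fit: ⌊6893 / 306⌋ = 22.
Risers = treads + 1 = 23.
Maximum height = 23 × 184 = 4232 mm.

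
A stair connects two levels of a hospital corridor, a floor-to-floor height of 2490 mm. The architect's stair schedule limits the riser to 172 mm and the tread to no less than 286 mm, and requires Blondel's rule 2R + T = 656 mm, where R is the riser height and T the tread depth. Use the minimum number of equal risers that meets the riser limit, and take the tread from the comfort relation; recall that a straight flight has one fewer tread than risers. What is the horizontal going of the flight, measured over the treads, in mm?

4536 mm

⌈2490/172⌉ = 15 risers.
Riser R = 2490 / 15 = 166 mm, within the 172 mm limit.
T = 656 − 2·166 = 324 mm, which satisfies the 286 mm minimum.
Treads = 15 − 1 = 14; going = 14 × 324 = 4536 mm.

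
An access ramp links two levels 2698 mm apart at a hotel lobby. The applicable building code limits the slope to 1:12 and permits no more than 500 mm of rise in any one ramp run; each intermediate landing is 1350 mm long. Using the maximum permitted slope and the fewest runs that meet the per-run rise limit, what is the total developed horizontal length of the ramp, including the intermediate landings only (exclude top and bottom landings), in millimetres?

39126 mm

At most 500 each: 2698/500 = 5.40, giving 6 ramp runs. That means 5 intermediate landings.
Horizontal run for 2698 mm of rise at 1:12 is 2698 × 12 = 32376 mm.
Intermediate landings: 5 × 1350 = 6750 mm.
Total developed length = 32376 + 6750 = 39126 mm.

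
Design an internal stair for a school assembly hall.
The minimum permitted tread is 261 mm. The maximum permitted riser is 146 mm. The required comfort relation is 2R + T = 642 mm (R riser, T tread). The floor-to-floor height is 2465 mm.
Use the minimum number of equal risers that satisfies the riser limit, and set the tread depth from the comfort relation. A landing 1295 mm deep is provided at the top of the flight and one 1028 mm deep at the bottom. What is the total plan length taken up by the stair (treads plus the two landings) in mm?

⌈2465/146⌉ = 17 risers.
Each riser is 2465/17 = 145 mm (≤ 146 mm).
T = 642 − 2·145 = 352 mm, which satisfies the 261 mm minimum.
Going = (17 − 1) × 352 = 5632 mm.
Add landings: 5632 + 1295 + 1028 = 7955 mm.

7955 mm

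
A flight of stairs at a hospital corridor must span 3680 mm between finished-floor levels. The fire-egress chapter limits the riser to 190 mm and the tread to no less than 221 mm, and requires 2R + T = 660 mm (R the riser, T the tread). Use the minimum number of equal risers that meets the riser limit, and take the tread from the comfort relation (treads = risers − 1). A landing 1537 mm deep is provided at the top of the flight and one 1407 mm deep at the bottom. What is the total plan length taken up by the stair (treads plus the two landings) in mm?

3680 / 190 = 19.368 → round up to 20 risers.
Each riser is 3680/20 = 184 mm (≤ 190 mm).
Tread T = 660 − 2 × 184 = 292 mm (≥ 221 mm).
Treads = 20 − 1 = 19; going = 19 × 292 = 5548 mm.
Add landings: 5548 + 1537 + 1407 = 8492 mm.

8492 mm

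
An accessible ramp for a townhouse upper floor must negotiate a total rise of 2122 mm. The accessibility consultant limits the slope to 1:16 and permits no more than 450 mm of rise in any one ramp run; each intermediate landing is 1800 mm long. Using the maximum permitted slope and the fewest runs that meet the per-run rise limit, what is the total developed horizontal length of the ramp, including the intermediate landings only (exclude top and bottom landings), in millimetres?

41152 mm

⌈2122/450⌉ = 5 ramp runs. That means 4 intermediate landings.
Ramp run (horizontal) at 1:16: 2122 × 16 = 33952 mm.
Intermediate landings: 4 × 1800 = 7200 mm.
Total developed length = 33952 + 7200 = 41152 mm.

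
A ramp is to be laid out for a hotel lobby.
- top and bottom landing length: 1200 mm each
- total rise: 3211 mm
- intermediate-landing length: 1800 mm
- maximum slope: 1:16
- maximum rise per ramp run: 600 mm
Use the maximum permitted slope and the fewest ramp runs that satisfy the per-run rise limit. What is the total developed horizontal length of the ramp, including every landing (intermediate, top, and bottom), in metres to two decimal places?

3211 / 600 = 5.35, so 6 ramp runs are needed. That means 5 intermediate landings.
Horizontal run for 3211 mm of rise at 1:16 is 3211 × 16 = 51376 mm.
5 intermediate landings contribute 5 × 1800 = 9000 mm.
Top and bottom landings: 2 × 1200 = 2400 mm.
Total = 51376 + 9000 + 2400 = 62776 mm.
= 62.78 m.

62.78 m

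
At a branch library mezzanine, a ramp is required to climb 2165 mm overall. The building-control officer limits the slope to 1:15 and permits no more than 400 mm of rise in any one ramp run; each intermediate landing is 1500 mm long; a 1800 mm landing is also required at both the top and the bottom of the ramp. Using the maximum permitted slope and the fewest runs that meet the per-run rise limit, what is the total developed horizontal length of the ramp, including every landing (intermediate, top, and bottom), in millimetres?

At most 400 each: 2165/400 = 5.41, giving 6 ramp runs. That means 5 intermediate landings.
Ramp run (horizontal) at 1:15: 2165 × 15 = 32475 mm.
Intermediate landings: 5 × 1500 = 7500 mm.
Top and bottom landings: 2 × 1800 = 3600 mm.
Total = 32475 + 7500 + 3600 = 43575 mm.

43575 mm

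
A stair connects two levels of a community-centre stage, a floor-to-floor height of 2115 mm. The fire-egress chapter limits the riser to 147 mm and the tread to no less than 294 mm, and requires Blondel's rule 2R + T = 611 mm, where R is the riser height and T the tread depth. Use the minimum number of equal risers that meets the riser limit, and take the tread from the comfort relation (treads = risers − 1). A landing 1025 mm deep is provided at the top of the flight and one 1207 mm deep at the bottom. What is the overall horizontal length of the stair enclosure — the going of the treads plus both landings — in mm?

At most 147 each: 2115/147 = 14.39, giving 15 risers.
Each riser is 2115/15 = 141 mm (≤ 147 mm).
T = 611 − 2·141 = 329 mm, which satisfies the 294 mm minimum.
15 risers give 14 treads; going = 14 × 329 = 4606 mm.
Add landings: 4606 + 1025 + 1207 = 6838 mm.

6838 mm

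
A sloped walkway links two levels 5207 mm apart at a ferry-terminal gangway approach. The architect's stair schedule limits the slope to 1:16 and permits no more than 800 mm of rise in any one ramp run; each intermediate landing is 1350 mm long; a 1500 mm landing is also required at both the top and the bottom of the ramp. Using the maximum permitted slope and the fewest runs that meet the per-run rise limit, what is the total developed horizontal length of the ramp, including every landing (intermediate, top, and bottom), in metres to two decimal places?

94.41 m

⌈5207/800⌉ = 7 ramp runs. That means 6 intermediate landings.
Ramp run (horizontal) at 1:16: 5207 × 16 = 83312 mm.
6 intermediate landings contribute 6 × 1350 = 8100 mm.
Top and bottom landings: 2 × 1500 = 3000 mm.
Total = 83312 + 8100 + 3000 = 94412 mm.
= 94.41 m.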